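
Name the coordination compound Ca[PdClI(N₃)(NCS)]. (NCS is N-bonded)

The 1 calcium counter-ion carries a total charge of +2, so each complex ion is 2−.
Ligand charges: 1×iodo (-1 each), 1×chloro (-1 each), 1×isothiocyanato (-1 each), 1×azido (-1 each); total -4. So Pd + (-4) = 2−, giving Pd = +2.
Ligands are named alphabetically: azido before chloro before iodo before isothiocyanato.
The complex ion is anionic, so palladium takes the -ate form palladate(II).

calcium azidochloroiodoisothiocyanatopalladate(II)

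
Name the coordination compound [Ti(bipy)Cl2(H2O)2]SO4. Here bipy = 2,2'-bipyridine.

The 1 sulfate counter-ion carries a total charge of -2, so each complex ion is 2+.
Ligand charges: 2×chloro (-1 each), 2×aqua (neutral), 1×2,2'-bipyridine (neutral); total -2. So Ti + (-2) = 2+, giving Ti = +4.
Ligands are named alphabetically: aqua before bipyridine before chloro.

diaqua(2,2'-bipyridine)dichlorotitanium(IV) sulfate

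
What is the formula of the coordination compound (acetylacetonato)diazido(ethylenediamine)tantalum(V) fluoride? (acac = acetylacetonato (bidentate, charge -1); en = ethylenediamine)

[Ta(acac)(en)(N3)2]F2

Ligands: 1 acetylacetonato (acac, -1), 2 azido (N3, -1), 1 ethylenediamine (en, neutral). Ligand charge sum = -3.
Charge balance with fluoride (-1) requires 1 complex ion per 2 fluoride.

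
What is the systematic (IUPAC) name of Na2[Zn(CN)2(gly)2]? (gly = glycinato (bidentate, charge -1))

sodium dicyanobis(glycinato)zincate(II)

The 2 sodium counter-ions carry a total charge of +2, so each complex ion is 2−.
Ligand charges: 2×cyano (-1 each), 2×glycinato (-1 each); total -4. So Zn + (-4) = 2−, giving Zn = +2.
Ligands are named alphabetically: cyano before glycinato.
The complex ion is anionic, so zinc takes the -ate form zincate(II).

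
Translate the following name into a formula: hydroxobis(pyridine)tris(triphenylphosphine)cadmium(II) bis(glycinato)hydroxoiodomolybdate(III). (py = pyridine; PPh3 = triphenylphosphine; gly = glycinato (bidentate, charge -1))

[Cd(OH)(PPh3)3(py)2][Mo(gly)2I(OH)]

Cation [Cd…]: ligand charges -1, Cd(II) ⇒ ion charge 1+.
Anion [Mo…]: ligand charges -4, Mo(III) ⇒ ion charge 1−.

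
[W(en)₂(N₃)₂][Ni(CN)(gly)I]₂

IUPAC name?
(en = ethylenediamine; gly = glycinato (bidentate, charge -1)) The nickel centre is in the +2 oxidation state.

diazidobis(ethylenediamine)tungsten(IV) cyano(glycinato)iodonickelate(II)

Both ions are complex: the cation is named first with the plain metal name, the anion second with the -ate form; each ion's ligands are alphabetised independently.
Ni is given as +2; the anion's ligand charges sum to -3, so the complex anion is 1−.
With 2 anions per cation, the cation must be 2×1 = 2+.
Cation: ligand charges sum to -2; for the ion to be 2+, W = +4.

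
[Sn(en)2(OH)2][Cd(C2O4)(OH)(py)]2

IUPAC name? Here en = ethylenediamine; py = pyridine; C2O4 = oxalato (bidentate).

Both ions are complex: the cation is named first with the plain metal name, the anion second with the -ate form; each ion's ligands are alphabetised independently.
Cadmium is always +2 in its complexes; the anion's ligand charges sum to -3, so the complex anion is 1−.
With 2 anions per cation, the cation must be 2×1 = 2+.
Cation: ligand charges sum to -2; for the ion to be 2+, Sn = +4.

bis(ethylenediamine)dihydroxotin(IV) hydroxooxalato(pyridine)cadmate(II)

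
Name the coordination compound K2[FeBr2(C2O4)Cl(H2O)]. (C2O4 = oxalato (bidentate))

potassium aquadibromochlorooxalatoferrate(III)

The 2 potassium counter-ions carry a total charge of +2, so each complex ion is 2−.
Ligand charges: 1×oxalato (-2 each), 2×bromo (-1 each), 1×chloro (-1 each), 1×aqua (neutral); total -5. So Fe + (-5) = 2−, giving Fe = +3.
The complex ion is anionic, so iron takes the -ate form ferrate(III).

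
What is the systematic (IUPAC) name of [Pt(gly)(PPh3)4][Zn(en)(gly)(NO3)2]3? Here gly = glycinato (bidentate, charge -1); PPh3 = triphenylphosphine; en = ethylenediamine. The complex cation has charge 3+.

Both ions are complex: the cation is named first with the plain metal name, the anion second with the -ate form; each ion's ligands are alphabetised independently.
The complex cation is given as 3+; its ligand charges sum to -1, so Pt = +4.
With 3 anions per cation, each anion must be 3/3 = 1−.
Anion: ligand charges sum to -3; for the ion to be 1−, Zn = +2.

(glycinato)tetrakis(triphenylphosphine)platinum(IV) (ethylenediamine)(glycinato)dinitratozincate(II)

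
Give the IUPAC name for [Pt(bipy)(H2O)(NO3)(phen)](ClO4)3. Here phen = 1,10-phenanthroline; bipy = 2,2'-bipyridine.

aqua(2,2'-bipyridine)nitrato(1,10-phenanthroline)platinum(IV) perchlorate

The 3 perchlorate counter-ions carry a total charge of -3, so each complex ion is 3+.
Ligand charges: 1×1,10-phenanthroline (neutral), 1×nitrato (-1 each), 1×aqua (neutral), 1×2,2'-bipyridine (neutral); total -1. So Pt + (-1) = 3+, giving Pt = +4.
Ligands are named alphabetically: aqua before bipyridine before nitrato before phenanthroline.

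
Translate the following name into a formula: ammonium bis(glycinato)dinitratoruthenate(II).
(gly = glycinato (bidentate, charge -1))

Ligands: 2 glycinato (gly, -1), 2 nitrato (NO3, -1). Ligand charge sum = -4.
With Ru in oxidation state +2, the complex ion is [Ru...]^2−.
Charge balance with ammonium (+1) requires 1 complex ion per 2 ammonium.

(NH4)2[Ru(gly)2(NO3)2]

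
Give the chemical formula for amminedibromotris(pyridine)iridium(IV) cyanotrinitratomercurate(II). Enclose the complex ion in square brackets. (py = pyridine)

[IrBr2(NH3)(py)3][Hg(CN)(NO3)3]

Cation [Ir…]: ligand charges -2, Ir(IV) ⇒ ion charge 2+.
Anion [Hg…]: ligand charges -4, Hg(II) ⇒ ion charge 2−.
One 2+ cation balances one 2− anion.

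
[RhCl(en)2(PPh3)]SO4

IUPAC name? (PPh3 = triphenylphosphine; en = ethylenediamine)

The 1 sulfate counter-ion carries a total charge of -2, so each complex ion is 2+.
Ligand charges: 1×triphenylphosphine (neutral), 1×chloro (-1 each), 2×ethylenediamine (neutral); total -1. So Rh + (-1) = 2+, giving Rh = +3.
Ligands are named alphabetically: chloro before ethylenediamine before triphenylphosphine.

chlorobis(ethylenediamine)(triphenylphosphine)rhodium(III) sulfate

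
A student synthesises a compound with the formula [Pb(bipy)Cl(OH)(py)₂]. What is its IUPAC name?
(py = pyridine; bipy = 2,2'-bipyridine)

(2,2'-bipyridine)chlorohydroxobis(pyridine)lead(II)

There is no counter-ion, so the complex is neutral overall.
Ligand charges: 2×pyridine (neutral), 1×chloro (-1 each), 1×hydroxo (-1 each), 1×2,2'-bipyridine (neutral); total -2. So Pb + (-2) = 0, giving Pb = +2.
Ligands are named alphabetically: bipyridine before chloro before hydroxo before pyridine.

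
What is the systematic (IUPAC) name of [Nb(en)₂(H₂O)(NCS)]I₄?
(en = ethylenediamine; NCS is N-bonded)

aquabis(ethylenediamine)isothiocyanatoniobium(V) iodide

The 4 iodide counter-ions carry a total charge of -4, so each complex ion is 4+.
Ligand charges: 2×ethylenediamine (neutral), 1×isothiocyanato (-1 each), 1×aqua (neutral); total -1. So Nb + (-1) = 4+, giving Nb = +5.
Ligands are named alphabetically: aqua before ethylenediamine before isothiocyanato.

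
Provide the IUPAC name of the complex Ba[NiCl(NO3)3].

The 1 barium counter-ion carries a total charge of +2, so each complex ion is 2−.
Ligand charges: 3×nitrato (-1 each), 1×chloro (-1 each); total -4. So Ni + (-4) = 2−, giving Ni = +2.
The complex ion is anionic, so nickel takes the -ate form nickelate(II).

barium chlorotrinitratonickelate(II)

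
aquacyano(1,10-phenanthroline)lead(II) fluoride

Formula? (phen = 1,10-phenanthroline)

[Pb(CN)(H2O)(phen)]F

Ligands: 1 1,10-phenanthroline (phen, neutral), 1 aqua (H2O, neutral), 1 cyano (CN, -1). Ligand charge sum = -1.
With Pb in oxidation state +2, the complex ion is [Pb...]^1+.
Charge balance with fluoride (-1) requires 1 complex ion per 1 fluoride.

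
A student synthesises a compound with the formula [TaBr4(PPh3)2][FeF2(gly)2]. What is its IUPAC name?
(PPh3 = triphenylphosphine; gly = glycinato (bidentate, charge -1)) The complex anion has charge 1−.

The complex anion is given as 1−; its ligand charges sum to -4, so Fe = +3.
A 1:1 salt means the cation carries the equal and opposite charge, 1+.
Cation: ligand charges sum to -4; for the ion to be 1+, Ta = +5.

tetrabromobis(triphenylphosphine)tantalum(V) difluorobis(glycinato)ferrate(III)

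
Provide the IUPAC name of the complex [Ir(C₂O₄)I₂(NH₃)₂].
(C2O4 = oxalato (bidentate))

There is no counter-ion, so the complex is neutral overall.
Ligand charges: 1×oxalato (-2 each), 2×ammine (neutral), 2×iodo (-1 each); total -4. So Ir + (-4) = 0, giving Ir = +4.
Ligands are named alphabetically: ammine before iodo before oxalato.

diamminediiodooxalatoiridium(IV)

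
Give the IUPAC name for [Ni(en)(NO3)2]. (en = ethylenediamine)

(ethylenediamine)dinitratonickel(II)

There is no counter-ion, so the complex is neutral overall.
Ligand charges: 2×nitrato (-1 each), 1×ethylenediamine (neutral); total -2. So Ni + (-2) = 0, giving Ni = +2.
Ligands are named alphabetically: ethylenediamine before nitrato.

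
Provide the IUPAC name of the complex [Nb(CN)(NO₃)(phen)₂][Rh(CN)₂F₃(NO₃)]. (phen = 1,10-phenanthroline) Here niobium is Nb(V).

Both ions are complex: the cation is named first with the plain metal name, the anion second with the -ate form; each ion's ligands are alphabetised independently.
Nb is given as +5; the cation's ligand charges sum to -2, so the complex cation is 3+.
A 1:1 salt means the anion carries the equal and opposite charge, 3−.
Anion: ligand charges sum to -6; for the ion to be 3−, Rh = +3.

cyanonitratobis(1,10-phenanthroline)niobium(V) dicyanotrifluoronitratorhodate(III)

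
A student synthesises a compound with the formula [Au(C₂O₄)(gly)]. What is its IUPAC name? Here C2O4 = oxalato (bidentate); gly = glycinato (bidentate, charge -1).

There is no counter-ion, so the complex is neutral overall.
Ligand charges: 1×oxalato (-2 each), 1×glycinato (-1 each); total -3. So Au + (-3) = 0, giving Au = +3.
Ligands are named alphabetically: glycinato before oxalato.

(glycinato)oxalatogold(III)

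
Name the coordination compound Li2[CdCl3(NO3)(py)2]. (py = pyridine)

The 2 lithium counter-ions carry a total charge of +2, so each complex ion is 2−.
Ligand charges: 3×chloro (-1 each), 2×pyridine (neutral), 1×nitrato (-1 each); total -4. So Cd + (-4) = 2−, giving Cd = +2.
The complex ion is anionic, so cadmium takes the -ate form cadmate(II).

lithium trichloronitratobis(pyridine)cadmate(II)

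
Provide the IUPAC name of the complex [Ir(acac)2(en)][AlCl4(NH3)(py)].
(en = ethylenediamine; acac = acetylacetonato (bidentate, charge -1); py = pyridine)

bis(acetylacetonato)(ethylenediamine)iridium(III) amminetetrachloro(pyridine)aluminate(III)

Aluminium is always +3 in its complexes; the anion's ligand charges sum to -4, so the complex anion is 1−.
A 1:1 salt means the cation carries the equal and opposite charge, 1+.
Cation: ligand charges sum to -2; for the ion to be 1+, Ir = +3.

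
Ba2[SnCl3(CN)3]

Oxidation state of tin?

2 barium outside the brackets (+2 each) → the complex ion is 4−.
Ligand charges: 3×Cl = -3; 3×CN = -3; sum -6.
Sn + (-6) = 4− ⇒ Sn is +2.

+2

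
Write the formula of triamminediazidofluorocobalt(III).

[CoF(N3)2(NH3)3]

Ligands: 1 fluoro (F, -1), 2 azido (N3, -1), 3 ammine (NH3, neutral). Ligand charge sum = -3.
With Co in oxidation state +3, the complex ion is [Co...].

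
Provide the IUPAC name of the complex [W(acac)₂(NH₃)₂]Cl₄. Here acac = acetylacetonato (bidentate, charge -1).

The 4 chloride counter-ions carry a total charge of -4, so each complex ion is 4+.
Ligand charges: 2×ammine (neutral), 2×acetylacetonato (-1 each); total -2. So W + (-2) = 4+, giving W = +6.
Ligands are named alphabetically: acetylacetonato before ammine.

bis(acetylacetonato)diamminetungsten(VI) chloride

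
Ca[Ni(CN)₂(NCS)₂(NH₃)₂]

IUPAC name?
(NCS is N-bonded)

calcium diamminedicyanodiisothiocyanatonickelate(II)

The 1 calcium counter-ion carries a total charge of +2, so each complex ion is 2−.
Ligand charges: 2×ammine (neutral), 2×cyano (-1 each), 2×isothiocyanato (-1 each); total -4. So Ni + (-4) = 2−, giving Ni = +2.
The complex ion is anionic, so nickel takes the -ate form nickelate(II).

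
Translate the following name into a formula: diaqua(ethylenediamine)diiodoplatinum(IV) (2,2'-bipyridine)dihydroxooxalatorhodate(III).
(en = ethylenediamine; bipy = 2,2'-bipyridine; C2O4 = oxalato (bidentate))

Cation [Pt…]: ligand charges -2, Pt(IV) ⇒ ion charge 2+.
Anion [Rh…]: ligand charges -4, Rh(III) ⇒ ion charge 1−.

[Pt(en)(H2O)2I2][Rh(bipy)(C2O4)(OH)2]2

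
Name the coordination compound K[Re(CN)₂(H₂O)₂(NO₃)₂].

The 1 potassium counter-ion carries a total charge of +1, so each complex ion is 1−.
Ligand charges: 2×nitrato (-1 each), 2×cyano (-1 each), 2×aqua (neutral); total -4. So Re + (-4) = 1−, giving Re = +3.
The complex ion is anionic, so rhenium takes the -ate form rhenate(III).

potassium diaquadicyanodinitratorhenate(III)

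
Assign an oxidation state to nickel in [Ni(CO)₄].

0

No counter-ion: the bracketed complex is neutral.
Ligand charges: 4×CO neutral; sum 0.
Ni + (0) = 0 ⇒ Ni is 0.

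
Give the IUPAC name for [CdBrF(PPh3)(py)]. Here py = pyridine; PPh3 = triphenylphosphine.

There is no counter-ion, so the complex is neutral overall.
Ligand charges: 1×pyridine (neutral), 1×triphenylphosphine (neutral), 1×bromo (-1 each), 1×fluoro (-1 each); total -2. So Cd + (-2) = 0, giving Cd = +2.
Ligands are named alphabetically: bromo before fluoro before pyridine before triphenylphosphine.

bromofluoro(pyridine)(triphenylphosphine)cadmium(II)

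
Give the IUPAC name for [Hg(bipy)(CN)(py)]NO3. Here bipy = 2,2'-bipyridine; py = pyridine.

(2,2'-bipyridine)cyano(pyridine)mercury(II) nitrate

The 1 nitrate counter-ion carries a total charge of -1, so each complex ion is 1+.
Ligand charges: 1×2,2'-bipyridine (neutral), 1×pyridine (neutral), 1×cyano (-1 each); total -1. So Hg + (-1) = 1+, giving Hg = +2.
Ligands are named alphabetically: bipyridine before cyano before pyridine.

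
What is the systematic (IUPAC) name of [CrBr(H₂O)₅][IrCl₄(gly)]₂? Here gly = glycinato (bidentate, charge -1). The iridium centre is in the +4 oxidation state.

Both ions are complex: the cation is named first with the plain metal name, the anion second with the -ate form; each ion's ligands are alphabetised independently.
Ir is given as +4; the anion's ligand charges sum to -5, so the complex anion is 1−.
With 2 anions per cation, the cation must be 2×1 = 2+.
Cation: ligand charges sum to -1; for the ion to be 2+, Cr = +3.

pentaaquabromochromium(III) tetrachloro(glycinato)iridate(IV)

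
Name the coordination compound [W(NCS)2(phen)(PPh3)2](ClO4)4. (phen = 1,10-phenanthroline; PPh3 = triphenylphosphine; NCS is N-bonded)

diisothiocyanato(1,10-phenanthroline)bis(triphenylphosphine)tungsten(VI) perchlorate

The 4 perchlorate counter-ions carry a total charge of -4, so each complex ion is 4+.
Ligand charges: 1×1,10-phenanthroline (neutral), 2×triphenylphosphine (neutral), 2×isothiocyanato (-1 each); total -2. So W + (-2) = 4+, giving W = +6.
Ligands are named alphabetically: isothiocyanato before phenanthroline before triphenylphosphine.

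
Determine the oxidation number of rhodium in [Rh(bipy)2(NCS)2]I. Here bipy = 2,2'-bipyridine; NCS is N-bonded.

+3

1 iodide outside the brackets (-1 each) → the complex ion is 1+.
Ligand charges: 2×bipy neutral; 2×NCS = -2; sum -2.
Rh + (-2) = 1+ ⇒ Rh is +3.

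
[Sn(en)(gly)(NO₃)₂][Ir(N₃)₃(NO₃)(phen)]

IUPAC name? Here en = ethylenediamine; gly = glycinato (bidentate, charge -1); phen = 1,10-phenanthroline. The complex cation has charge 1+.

(ethylenediamine)(glycinato)dinitratotin(IV) triazidonitrato(1,10-phenanthroline)iridate(III)

The complex cation is given as 1+; its ligand charges sum to -3, so Sn = +4.
A 1:1 salt means the anion carries the equal and opposite charge, 1−.
Anion: ligand charges sum to -4; for the ion to be 1−, Ir = +3.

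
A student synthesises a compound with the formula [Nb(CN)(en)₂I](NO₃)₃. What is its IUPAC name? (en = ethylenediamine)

The 3 nitrate counter-ions carry a total charge of -3, so each complex ion is 3+.
Ligand charges: 1×iodo (-1 each), 2×ethylenediamine (neutral), 1×cyano (-1 each); total -2. So Nb + (-2) = 3+, giving Nb = +5.
Ligands are named alphabetically: cyano before ethylenediamine before iodo.

cyanobis(ethylenediamine)iodoniobium(V) nitrate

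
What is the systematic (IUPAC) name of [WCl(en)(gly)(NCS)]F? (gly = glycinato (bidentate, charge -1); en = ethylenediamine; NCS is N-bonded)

chloro(ethylenediamine)(glycinato)isothiocyanatotungsten(IV) fluoride

The 1 fluoride counter-ion carries a total charge of -1, so each complex ion is 1+.
Ligand charges: 1×glycinato (-1 each), 1×chloro (-1 each), 1×ethylenediamine (neutral), 1×isothiocyanato (-1 each); total -3. So W + (-3) = 1+, giving W = +4.
Ligands are named alphabetically: chloro before ethylenediamine before glycinato before isothiocyanato.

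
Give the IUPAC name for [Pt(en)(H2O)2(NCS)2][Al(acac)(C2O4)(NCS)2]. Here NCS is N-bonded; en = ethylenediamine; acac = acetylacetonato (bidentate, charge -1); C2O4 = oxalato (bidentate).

diaqua(ethylenediamine)diisothiocyanatoplatinum(IV) (acetylacetonato)diisothiocyanatooxalatoaluminate(III)

Both ions are complex: the cation is named first with the plain metal name, the anion second with the -ate form; each ion's ligands are alphabetised independently.
Aluminium is always +3 in its complexes; the anion's ligand charges sum to -5, so the complex anion is 2−.
A 1:1 salt means the cation carries the equal and opposite charge, 2+.
Cation: ligand charges sum to -2; for the ion to be 2+, Pt = +4.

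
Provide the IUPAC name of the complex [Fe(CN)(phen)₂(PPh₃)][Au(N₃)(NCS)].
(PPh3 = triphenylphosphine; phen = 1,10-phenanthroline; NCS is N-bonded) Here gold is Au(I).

Both ions are complex: the cation is named first with the plain metal name, the anion second with the -ate form; each ion's ligands are alphabetised independently.
Au is given as +1; the anion's ligand charges sum to -2, so the complex anion is 1−.
A 1:1 salt means the cation carries the equal and opposite charge, 1+.
Cation: ligand charges sum to -1; for the ion to be 1+, Fe = +2.

cyanobis(1,10-phenanthroline)(triphenylphosphine)iron(II) azidoisothiocyanatoaurate(I)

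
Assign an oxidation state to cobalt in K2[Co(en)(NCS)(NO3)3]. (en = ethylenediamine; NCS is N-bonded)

+2

2 potassium outside the brackets (+1 each) → the complex ion is 2−.
Ligand charges: 1×en neutral; 1×NCS = -1; 3×NO3 = -3; sum -4.
Co + (-4) = 2− ⇒ Co is +2.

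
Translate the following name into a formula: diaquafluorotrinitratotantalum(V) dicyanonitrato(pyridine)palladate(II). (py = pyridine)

[TaF(H2O)2(NO3)3][Pd(CN)2(NO3)(py)]

Cation [Ta…]: ligand charges -4, Ta(V) ⇒ ion charge 1+.
Anion [Pd…]: ligand charges -3, Pd(II) ⇒ ion charge 1−.
One 1+ cation balances one 1− anion.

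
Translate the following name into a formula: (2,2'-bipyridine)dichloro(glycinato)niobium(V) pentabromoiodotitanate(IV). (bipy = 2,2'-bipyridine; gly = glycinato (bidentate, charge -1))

Cation [Nb…]: ligand charges -3, Nb(V) ⇒ ion charge 2+.
Anion [Ti…]: ligand charges -6, Ti(IV) ⇒ ion charge 2−.

[Nb(bipy)Cl2(gly)][TiBr5I]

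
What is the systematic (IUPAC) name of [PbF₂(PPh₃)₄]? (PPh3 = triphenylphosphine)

There is no counter-ion, so the complex is neutral overall.
Ligand charges: 4×triphenylphosphine (neutral), 2×fluoro (-1 each); total -2. So Pb + (-2) = 0, giving Pb = +2.
Ligands are named alphabetically: fluoro before triphenylphosphine.

difluorotetrakis(triphenylphosphine)lead(II)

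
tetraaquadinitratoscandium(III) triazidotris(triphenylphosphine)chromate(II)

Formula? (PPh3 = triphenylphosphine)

Cation [Sc…]: ligand charges -2, Sc(III) ⇒ ion charge 1+.
Anion [Cr…]: ligand charges -3, Cr(II) ⇒ ion charge 1−.
One 1+ cation balances one 1− anion.

[Sc(H2O)4(NO3)2][Cr(N3)3(PPh3)3]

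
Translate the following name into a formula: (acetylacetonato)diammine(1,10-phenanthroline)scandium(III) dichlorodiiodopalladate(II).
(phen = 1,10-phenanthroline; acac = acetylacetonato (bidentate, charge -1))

[Sc(acac)(NH3)2(phen)][PdCl2I2]

Cation [Sc…]: ligand charges -1, Sc(III) ⇒ ion charge 2+.
Anion [Pd…]: ligand charges -4, Pd(II) ⇒ ion charge 2−.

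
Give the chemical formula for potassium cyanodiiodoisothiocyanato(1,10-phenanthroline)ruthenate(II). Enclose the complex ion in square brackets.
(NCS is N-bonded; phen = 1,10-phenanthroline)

K2[Ru(CN)I2(NCS)(phen)]

Ligands: 1 cyano (CN, -1), 2 iodo (I, -1), 1 isothiocyanato (NCS, -1), 1 1,10-phenanthroline (phen, neutral). Ligand charge sum = -4.
With Ru in oxidation state +2, the complex ion is [Ru...]^2−.
Charge balance with potassium (+1) requires 1 complex ion per 2 potassium.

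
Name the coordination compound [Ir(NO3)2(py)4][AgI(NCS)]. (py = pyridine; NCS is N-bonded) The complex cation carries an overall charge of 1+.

Both ions are complex: the cation is named first with the plain metal name, the anion second with the -ate form; each ion's ligands are alphabetised independently.
The complex cation is given as 1+; its ligand charges sum to -2, so Ir = +3.
A 1:1 salt means the anion carries the equal and opposite charge, 1−.
Anion: ligand charges sum to -2; for the ion to be 1−, Ag = +1.

dinitratotetrakis(pyridine)iridium(III) iodoisothiocyanatoargentate(I)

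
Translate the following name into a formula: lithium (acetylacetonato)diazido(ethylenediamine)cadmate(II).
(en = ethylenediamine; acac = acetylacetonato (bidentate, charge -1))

Ligands: 1 ethylenediamine (en, neutral), 2 azido (N3, -1), 1 acetylacetonato (acac, -1). Ligand charge sum = -3.
With Cd in oxidation state +2, the complex ion is [Cd...]^1−.
Charge balance with lithium (+1) requires 1 complex ion per 1 lithium.

Li[Cd(acac)(en)(N3)2]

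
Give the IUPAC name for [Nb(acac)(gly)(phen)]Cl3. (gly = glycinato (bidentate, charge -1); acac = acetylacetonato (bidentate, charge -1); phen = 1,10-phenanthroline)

The 3 chloride counter-ions carry a total charge of -3, so each complex ion is 3+.
Ligand charges: 1×glycinato (-1 each), 1×acetylacetonato (-1 each), 1×1,10-phenanthroline (neutral); total -2. So Nb + (-2) = 3+, giving Nb = +5.
Ligands are named alphabetically: acetylacetonato before glycinato before phenanthroline.

(acetylacetonato)(glycinato)(1,10-phenanthroline)niobium(V) chloride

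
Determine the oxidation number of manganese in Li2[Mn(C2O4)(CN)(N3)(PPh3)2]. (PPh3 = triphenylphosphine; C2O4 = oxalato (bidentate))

2 lithium outside the brackets (+1 each) → the complex ion is 2−.
Ligand charges: 2×PPh3 neutral; 1×CN = -1; 1×C2O4 = -2; 1×N3 = -1; sum -4.
Mn + (-4) = 2− ⇒ Mn is +2.

+2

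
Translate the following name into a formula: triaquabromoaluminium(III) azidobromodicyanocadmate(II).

Cation [Al…]: ligand charges -1, Al(III) ⇒ ion charge 2+.
Anion [Cd…]: ligand charges -4, Cd(II) ⇒ ion charge 2−.
One 2+ cation balances one 2− anion.

[AlBr(H2O)3][CdBr(CN)2(N3)]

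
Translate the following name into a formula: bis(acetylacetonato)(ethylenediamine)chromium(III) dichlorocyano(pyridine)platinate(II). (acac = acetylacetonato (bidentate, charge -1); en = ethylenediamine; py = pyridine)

Cation [Cr…]: ligand charges -2, Cr(III) ⇒ ion charge 1+.
Anion [Pt…]: ligand charges -3, Pt(II) ⇒ ion charge 1−.

[Cr(acac)2(en)][PtCl2(CN)(py)]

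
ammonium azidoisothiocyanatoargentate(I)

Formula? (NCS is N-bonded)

Ligands: 1 isothiocyanato (NCS, -1), 1 azido (N3, -1). Ligand charge sum = -2.
Charge balance with ammonium (+1) requires 1 complex ion per 1 ammonium.

NH4[Ag(N3)(NCS)]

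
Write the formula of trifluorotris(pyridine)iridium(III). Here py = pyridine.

Ligands: 3 pyridine (py, neutral), 3 fluoro (F, -1). Ligand charge sum = -3.
With Ir in oxidation state +3, the complex ion is [Ir...].

[IrF3(py)3]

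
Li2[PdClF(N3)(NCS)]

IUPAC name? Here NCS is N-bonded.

The 2 lithium counter-ions carry a total charge of +2, so each complex ion is 2−.
Ligand charges: 1×chloro (-1 each), 1×isothiocyanato (-1 each), 1×fluoro (-1 each), 1×azido (-1 each); total -4. So Pd + (-4) = 2−, giving Pd = +2.
The complex ion is anionic, so palladium takes the -ate form palladate(II).

lithium azidochlorofluoroisothiocyanatopalladate(II)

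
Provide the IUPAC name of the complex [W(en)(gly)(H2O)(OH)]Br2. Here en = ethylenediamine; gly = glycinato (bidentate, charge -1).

aqua(ethylenediamine)(glycinato)hydroxotungsten(IV) bromide

The 2 bromide counter-ions carry a total charge of -2, so each complex ion is 2+.
Ligand charges: 1×hydroxo (-1 each), 1×aqua (neutral), 1×ethylenediamine (neutral), 1×glycinato (-1 each); total -2. So W + (-2) = 2+, giving W = +4.
Ligands are named alphabetically: aqua before ethylenediamine before glycinato before hydroxo.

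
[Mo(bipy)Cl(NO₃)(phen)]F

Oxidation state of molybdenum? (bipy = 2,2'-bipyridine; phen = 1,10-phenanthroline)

+3

1 fluoride outside the brackets (-1 each) → the complex ion is 1+.
Ligand charges: 1×NO3 = -1; 1×Cl = -1; 1×bipy neutral; 1×phen neutral; sum -2.
Mo + (-2) = 1+ ⇒ Mo is +3.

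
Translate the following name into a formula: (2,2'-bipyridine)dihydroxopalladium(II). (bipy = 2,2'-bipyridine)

[Pd(bipy)(OH)2]

Ligands: 1 2,2'-bipyridine (bipy, neutral), 2 hydroxo (OH, -1). Ligand charge sum = -2.
With Pd in oxidation state +2, the complex ion is [Pd...].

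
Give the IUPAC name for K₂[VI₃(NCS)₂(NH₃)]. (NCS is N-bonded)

The 2 potassium counter-ions carry a total charge of +2, so each complex ion is 2−.
Ligand charges: 1×ammine (neutral), 3×iodo (-1 each), 2×isothiocyanato (-1 each); total -5. So V + (-5) = 2−, giving V = +3.
The complex ion is anionic, so vanadium takes the -ate form vanadate(III).

potassium amminetriiododiisothiocyanatovanadate(III)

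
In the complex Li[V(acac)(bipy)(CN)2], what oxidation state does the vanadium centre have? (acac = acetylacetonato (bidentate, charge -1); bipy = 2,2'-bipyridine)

+2

1 lithium outside the brackets (+1 each) → the complex ion is 1−.
Ligand charges: 1×acac = -1; 1×bipy neutral; 2×CN = -2; sum -3.
V + (-3) = 1− ⇒ V is +2.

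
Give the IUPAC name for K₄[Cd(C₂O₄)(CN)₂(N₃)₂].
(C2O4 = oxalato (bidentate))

The 4 potassium counter-ions carry a total charge of +4, so each complex ion is 4−.
Ligand charges: 2×cyano (-1 each), 2×azido (-1 each), 1×oxalato (-2 each); total -6. So Cd + (-6) = 4−, giving Cd = +2.
Ligands are named alphabetically: azido before cyano before oxalato.
The complex ion is anionic, so cadmium takes the -ate form cadmate(II).

potassium diazidodicyanooxalatocadmate(II)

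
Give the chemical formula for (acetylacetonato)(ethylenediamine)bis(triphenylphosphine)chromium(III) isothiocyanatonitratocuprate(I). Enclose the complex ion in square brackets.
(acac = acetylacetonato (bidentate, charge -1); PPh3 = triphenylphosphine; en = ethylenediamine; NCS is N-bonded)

[Cr(acac)(en)(PPh3)2][Cu(NCS)(NO3)]2

Cation [Cr…]: ligand charges -1, Cr(III) ⇒ ion charge 2+.
Anion [Cu…]: ligand charges -2, Cu(I) ⇒ ion charge 1−.
One 2+ cation requires 2 of the 1− anion.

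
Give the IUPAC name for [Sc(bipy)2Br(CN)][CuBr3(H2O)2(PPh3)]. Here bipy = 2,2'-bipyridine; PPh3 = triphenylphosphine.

bis(2,2'-bipyridine)bromocyanoscandium(III) diaquatribromo(triphenylphosphine)cuprate(II)

Both ions are complex: the cation is named first with the plain metal name, the anion second with the -ate form; each ion's ligands are alphabetised independently.
Scandium is always +3 in its complexes; the cation's ligand charges sum to -2, so the complex cation is 1+.
A 1:1 salt means the anion carries the equal and opposite charge, 1−.
Anion: ligand charges sum to -3; for the ion to be 1−, Cu = +2.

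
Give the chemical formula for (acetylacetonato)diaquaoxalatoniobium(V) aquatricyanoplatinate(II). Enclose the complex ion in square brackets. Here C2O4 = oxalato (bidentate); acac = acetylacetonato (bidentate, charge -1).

[Nb(acac)(C2O4)(H2O)2][Pt(CN)3(H2O)]2

Cation [Nb…]: ligand charges -3, Nb(V) ⇒ ion charge 2+.
Anion [Pt…]: ligand charges -3, Pt(II) ⇒ ion charge 1−.
One 2+ cation requires 2 of the 1− anion.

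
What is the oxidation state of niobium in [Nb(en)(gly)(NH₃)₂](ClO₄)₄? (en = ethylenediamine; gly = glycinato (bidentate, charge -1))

+5

4 perchlorate outside the brackets (-1 each) → the complex ion is 4+.
Ligand charges: 2×NH3 neutral; 1×en neutral; 1×gly = -1; sum -1.
Nb + (-1) = 4+ ⇒ Nb is +5.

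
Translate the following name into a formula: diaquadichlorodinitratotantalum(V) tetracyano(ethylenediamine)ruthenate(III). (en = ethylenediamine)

Cation [Ta…]: ligand charges -4, Ta(V) ⇒ ion charge 1+.
Anion [Ru…]: ligand charges -4, Ru(III) ⇒ ion charge 1−.
One 1+ cation balances one 1− anion.

[TaCl2(H2O)2(NO3)2][Ru(CN)4(en)]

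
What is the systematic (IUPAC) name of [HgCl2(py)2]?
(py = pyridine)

dichlorobis(pyridine)mercury(II)

There is no counter-ion, so the complex is neutral overall.
Ligand charges: 2×chloro (-1 each), 2×pyridine (neutral); total -2. So Hg + (-2) = 0, giving Hg = +2.
Ligands are named alphabetically: chloro before pyridine.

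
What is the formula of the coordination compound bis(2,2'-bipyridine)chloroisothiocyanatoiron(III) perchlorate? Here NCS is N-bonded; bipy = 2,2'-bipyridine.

[Fe(bipy)2Cl(NCS)]ClO4

Ligands: 1 isothiocyanato (NCS, -1), 1 chloro (Cl, -1), 2 2,2'-bipyridine (bipy, neutral). Ligand charge sum = -2.
Charge balance with perchlorate (-1) requires 1 complex ion per 1 perchlorate.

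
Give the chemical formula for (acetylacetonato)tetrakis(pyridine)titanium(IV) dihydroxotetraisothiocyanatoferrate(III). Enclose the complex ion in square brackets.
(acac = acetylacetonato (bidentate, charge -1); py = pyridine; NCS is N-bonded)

[Ti(acac)(py)4][Fe(NCS)4(OH)2]

Cation [Ti…]: ligand charges -1, Ti(IV) ⇒ ion charge 3+.
Anion [Fe…]: ligand charges -6, Fe(III) ⇒ ion charge 3−.
One 3+ cation balances one 3− anion.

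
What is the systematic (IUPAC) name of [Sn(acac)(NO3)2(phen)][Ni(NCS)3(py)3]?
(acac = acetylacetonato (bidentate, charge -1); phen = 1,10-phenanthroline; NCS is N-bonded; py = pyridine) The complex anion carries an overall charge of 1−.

Both ions are complex: the cation is named first with the plain metal name, the anion second with the -ate form; each ion's ligands are alphabetised independently.
The complex anion is given as 1−; its ligand charges sum to -3, so Ni = +2.
A 1:1 salt means the cation carries the equal and opposite charge, 1+.
Cation: ligand charges sum to -3; for the ion to be 1+, Sn = +4.

(acetylacetonato)dinitrato(1,10-phenanthroline)tin(IV) triisothiocyanatotris(pyridine)nickelate(II)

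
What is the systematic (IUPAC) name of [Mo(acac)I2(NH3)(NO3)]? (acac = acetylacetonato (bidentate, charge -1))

There is no counter-ion, so the complex is neutral overall.
Ligand charges: 1×ammine (neutral), 1×nitrato (-1 each), 2×iodo (-1 each), 1×acetylacetonato (-1 each); total -4. So Mo + (-4) = 0, giving Mo = +4.
Ligands are named alphabetically: acetylacetonato before ammine before iodo before nitrato.

(acetylacetonato)amminediiodonitratomolybdenum(IV)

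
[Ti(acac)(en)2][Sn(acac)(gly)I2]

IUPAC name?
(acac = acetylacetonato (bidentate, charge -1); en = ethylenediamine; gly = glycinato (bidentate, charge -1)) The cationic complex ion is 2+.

Both ions are complex: the cation is named first with the plain metal name, the anion second with the -ate form; each ion's ligands are alphabetised independently.
The complex cation is given as 2+; its ligand charges sum to -1, so Ti = +3.
A 1:1 salt means the anion carries the equal and opposite charge, 2−.
Anion: ligand charges sum to -4; for the ion to be 2−, Sn = +2.

(acetylacetonato)bis(ethylenediamine)titanium(III) (acetylacetonato)(glycinato)diiodostannate(II)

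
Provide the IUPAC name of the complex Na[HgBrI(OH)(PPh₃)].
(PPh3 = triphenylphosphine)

sodium bromohydroxoiodo(triphenylphosphine)mercurate(II)

The 1 sodium counter-ion carries a total charge of +1, so each complex ion is 1−.
Ligand charges: 1×iodo (-1 each), 1×triphenylphosphine (neutral), 1×hydroxo (-1 each), 1×bromo (-1 each); total -3. So Hg + (-3) = 1−, giving Hg = +2.
Ligands are named alphabetically: bromo before hydroxo before iodo before triphenylphosphine.
The complex ion is anionic, so mercury takes the -ate form mercurate(II).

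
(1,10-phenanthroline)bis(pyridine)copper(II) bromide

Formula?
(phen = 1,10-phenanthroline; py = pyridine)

[Cu(phen)(py)2]Br2

Ligands: 1 1,10-phenanthroline (phen, neutral), 2 pyridine (py, neutral). Ligand charge sum = 0.
Charge balance with bromide (-1) requires 1 complex ion per 2 bromide.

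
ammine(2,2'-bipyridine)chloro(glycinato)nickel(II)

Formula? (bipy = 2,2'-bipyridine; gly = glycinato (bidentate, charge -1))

Ligands: 1 ammine (NH3, neutral), 1 2,2'-bipyridine (bipy, neutral), 1 chloro (Cl, -1), 1 glycinato (gly, -1). Ligand charge sum = -2.
With Ni in oxidation state +2, the complex ion is [Ni...].

[Ni(bipy)Cl(gly)(NH3)]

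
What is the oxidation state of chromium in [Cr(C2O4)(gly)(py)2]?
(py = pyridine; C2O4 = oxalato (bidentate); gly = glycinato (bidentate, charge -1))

+3

No counter-ion: the bracketed complex is neutral.
Ligand charges: 2×py neutral; 1×C2O4 = -2; 1×gly = -1; sum -3.
Cr + (-3) = 0 ⇒ Cr is +3.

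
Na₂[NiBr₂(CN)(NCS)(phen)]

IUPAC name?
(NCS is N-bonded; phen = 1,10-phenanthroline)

sodium dibromocyanoisothiocyanato(1,10-phenanthroline)nickelate(II)

The 2 sodium counter-ions carry a total charge of +2, so each complex ion is 2−.
Ligand charges: 1×isothiocyanato (-1 each), 1×1,10-phenanthroline (neutral), 1×cyano (-1 each), 2×bromo (-1 each); total -4. So Ni + (-4) = 2−, giving Ni = +2.
The complex ion is anionic, so nickel takes the -ate form nickelate(II).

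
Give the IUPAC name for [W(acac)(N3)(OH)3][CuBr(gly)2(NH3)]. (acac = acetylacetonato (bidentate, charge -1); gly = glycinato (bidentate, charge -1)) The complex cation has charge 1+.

The complex cation is given as 1+; its ligand charges sum to -5, so W = +6.
A 1:1 salt means the anion carries the equal and opposite charge, 1−.
Anion: ligand charges sum to -3; for the ion to be 1−, Cu = +2.

(acetylacetonato)azidotrihydroxotungsten(VI) amminebromobis(glycinato)cuprate(II)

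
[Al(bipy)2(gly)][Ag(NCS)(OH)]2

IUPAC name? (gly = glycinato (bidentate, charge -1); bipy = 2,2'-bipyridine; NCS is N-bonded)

bis(2,2'-bipyridine)(glycinato)aluminium(III) hydroxoisothiocyanatoargentate(I)

Both ions are complex: the cation is named first with the plain metal name, the anion second with the -ate form; each ion's ligands are alphabetised independently.
Aluminium is always +3 in its complexes; the cation's ligand charges sum to -1, so the complex cation is 2+.
With 2 anions per cation, each anion must be 2/2 = 1−.
Anion: ligand charges sum to -2; for the ion to be 1−, Ag = +1.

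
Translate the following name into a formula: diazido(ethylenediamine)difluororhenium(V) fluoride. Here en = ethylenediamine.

Ligands: 1 ethylenediamine (en, neutral), 2 fluoro (F, -1), 2 azido (N3, -1). Ligand charge sum = -4.
Charge balance with fluoride (-1) requires 1 complex ion per 1 fluoride.

[Re(en)F2(N3)2]F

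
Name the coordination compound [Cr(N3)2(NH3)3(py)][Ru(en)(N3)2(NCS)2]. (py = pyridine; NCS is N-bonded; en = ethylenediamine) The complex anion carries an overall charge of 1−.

The complex anion is given as 1−; its ligand charges sum to -4, so Ru = +3.
A 1:1 salt means the cation carries the equal and opposite charge, 1+.
Cation: ligand charges sum to -2; for the ion to be 1+, Cr = +3.

triamminediazido(pyridine)chromium(III) diazido(ethylenediamine)diisothiocyanatoruthenate(III)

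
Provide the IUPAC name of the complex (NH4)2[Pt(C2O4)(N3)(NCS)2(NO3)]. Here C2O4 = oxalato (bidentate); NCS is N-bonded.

ammonium azidodiisothiocyanatonitratooxalatoplatinate(IV)

The 2 ammonium counter-ions carry a total charge of +2, so each complex ion is 2−.
Ligand charges: 1×oxalato (-2 each), 1×nitrato (-1 each), 1×azido (-1 each), 2×isothiocyanato (-1 each); total -6. So Pt + (-6) = 2−, giving Pt = +4.
Ligands are named alphabetically: azido before isothiocyanato before nitrato before oxalato.
The complex ion is anionic, so platinum takes the -ate form platinate(IV).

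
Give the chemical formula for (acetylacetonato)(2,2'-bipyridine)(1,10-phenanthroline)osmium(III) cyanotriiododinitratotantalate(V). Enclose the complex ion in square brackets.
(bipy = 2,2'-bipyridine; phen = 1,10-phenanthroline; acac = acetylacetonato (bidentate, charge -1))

[Os(acac)(bipy)(phen)][Ta(CN)I3(NO3)2]2

Cation [Os…]: ligand charges -1, Os(III) ⇒ ion charge 2+.
Anion [Ta…]: ligand charges -6, Ta(V) ⇒ ion charge 1−.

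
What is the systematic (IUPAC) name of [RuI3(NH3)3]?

triamminetriiodoruthenium(III)

There is no counter-ion, so the complex is neutral overall.
Ligand charges: 3×iodo (-1 each), 3×ammine (neutral); total -3. So Ru + (-3) = 0, giving Ru = +3.
Ligands are named alphabetically: ammine before iodo.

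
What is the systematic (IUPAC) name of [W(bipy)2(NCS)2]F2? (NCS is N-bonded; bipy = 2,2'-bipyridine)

bis(2,2'-bipyridine)diisothiocyanatotungsten(IV) fluoride

The 2 fluoride counter-ions carry a total charge of -2, so each complex ion is 2+.
Ligand charges: 2×isothiocyanato (-1 each), 2×2,2'-bipyridine (neutral); total -2. So W + (-2) = 2+, giving W = +4.
Ligands are named alphabetically: bipyridine before isothiocyanato.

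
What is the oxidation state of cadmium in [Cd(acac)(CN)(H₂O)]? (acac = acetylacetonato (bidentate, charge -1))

No counter-ion: the bracketed complex is neutral.
Ligand charges: 1×acac = -1; 1×H2O neutral; 1×CN = -1; sum -2.
Cd + (-2) = 0 ⇒ Cd is +2.

+2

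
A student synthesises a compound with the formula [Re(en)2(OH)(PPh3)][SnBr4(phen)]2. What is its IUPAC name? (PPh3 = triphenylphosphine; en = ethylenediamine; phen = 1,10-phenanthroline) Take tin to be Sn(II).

Sn is given as +2; the anion's ligand charges sum to -4, so the complex anion is 2−.
With 2 anions per cation, the cation must be 2×2 = 4+.
Cation: ligand charges sum to -1; for the ion to be 4+, Re = +5.

bis(ethylenediamine)hydroxo(triphenylphosphine)rhenium(V) tetrabromo(1,10-phenanthroline)stannate(II)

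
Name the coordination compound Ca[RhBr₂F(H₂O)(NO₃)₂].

The 1 calcium counter-ion carries a total charge of +2, so each complex ion is 2−.
Ligand charges: 2×bromo (-1 each), 2×nitrato (-1 each), 1×fluoro (-1 each), 1×aqua (neutral); total -5. So Rh + (-5) = 2−, giving Rh = +3.
Ligands are named alphabetically: aqua before bromo before fluoro before nitrato.
The complex ion is anionic, so rhodium takes the -ate form rhodate(III).

calcium aquadibromofluorodinitratorhodate(III)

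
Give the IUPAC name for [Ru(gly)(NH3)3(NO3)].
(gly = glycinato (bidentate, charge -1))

triammine(glycinato)nitratoruthenium(II)

There is no counter-ion, so the complex is neutral overall.
Ligand charges: 3×ammine (neutral), 1×glycinato (-1 each), 1×nitrato (-1 each); total -2. So Ru + (-2) = 0, giving Ru = +2.
Ligands are named alphabetically: ammine before glycinato before nitrato.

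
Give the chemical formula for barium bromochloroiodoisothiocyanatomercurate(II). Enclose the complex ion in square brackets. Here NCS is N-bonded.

Ba[HgBrClI(NCS)]

Ligands: 1 iodo (I, -1), 1 isothiocyanato (NCS, -1), 1 bromo (Br, -1), 1 chloro (Cl, -1). Ligand charge sum = -4.
With Hg in oxidation state +2, the complex ion is [Hg...]^2−.
Charge balance with barium (+2) requires 1 complex ion per 1 barium.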